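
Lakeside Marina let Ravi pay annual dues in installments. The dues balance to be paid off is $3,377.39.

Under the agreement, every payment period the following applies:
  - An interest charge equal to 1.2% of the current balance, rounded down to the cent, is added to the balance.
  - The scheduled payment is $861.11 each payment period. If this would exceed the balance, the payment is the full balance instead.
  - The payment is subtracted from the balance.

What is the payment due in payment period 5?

$35.91

# | Opening | Interest | Payment | End bal
1 | $3,377.39 | $40.52 | $861.11 | $2,556.80
2 | $2,556.80 | $30.68 | $861.11 | $1,726.37
3 | $1,726.37 | $20.71 | $861.11 | $885.97
4 | $885.97 | $10.63 | $861.11 | $35.49
5 | $35.49 | $0.42 | $35.91 | $0.00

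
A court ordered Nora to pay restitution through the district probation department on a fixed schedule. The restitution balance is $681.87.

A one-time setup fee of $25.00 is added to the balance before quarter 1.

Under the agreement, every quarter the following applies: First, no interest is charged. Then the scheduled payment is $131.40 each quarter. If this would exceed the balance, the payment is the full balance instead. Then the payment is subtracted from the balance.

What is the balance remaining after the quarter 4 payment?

Quarter 1: opening $706.87; payment $131.40; balance $575.47
Quarter 2: opening $575.47; payment $131.40; balance $444.07
Quarter 3: opening $444.07; payment $131.40; balance $312.67
Quarter 4: opening $312.67; payment $131.40; balance $181.27

$181.27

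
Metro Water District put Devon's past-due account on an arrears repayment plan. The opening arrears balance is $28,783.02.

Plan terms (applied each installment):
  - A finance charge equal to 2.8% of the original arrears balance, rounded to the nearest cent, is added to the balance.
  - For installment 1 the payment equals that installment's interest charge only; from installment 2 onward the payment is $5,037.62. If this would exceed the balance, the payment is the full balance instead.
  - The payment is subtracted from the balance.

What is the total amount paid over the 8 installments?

Installment 1: opening $28,783.02; interest $805.92 → $29,588.94; payment $805.92; balance $28,783.02
Installment 2: opening $28,783.02; interest $805.92 → $29,588.94; payment $5,037.62; balance $24,551.32
Installment 3: opening $24,551.32; interest $805.92 → $25,357.24; payment $5,037.62; balance $20,319.62
Installment 4: opening $20,319.62; interest $805.92 → $21,125.54; payment $5,037.62; balance $16,087.92
Installment 5: opening $16,087.92; interest $805.92 → $16,893.84; payment $5,037.62; balance $11,856.22
Installment 6: opening $11,856.22; interest $805.92 → $12,662.14; payment $5,037.62; balance $7,624.52
Installment 7: opening $7,624.52; interest $805.92 → $8,430.44; payment $5,037.62; balance $3,392.82
Installment 8: opening $3,392.82; interest $805.92 → $4,198.74; payment $4,198.74; balance $0.00
Total paid: $35,230.38

$35,230.38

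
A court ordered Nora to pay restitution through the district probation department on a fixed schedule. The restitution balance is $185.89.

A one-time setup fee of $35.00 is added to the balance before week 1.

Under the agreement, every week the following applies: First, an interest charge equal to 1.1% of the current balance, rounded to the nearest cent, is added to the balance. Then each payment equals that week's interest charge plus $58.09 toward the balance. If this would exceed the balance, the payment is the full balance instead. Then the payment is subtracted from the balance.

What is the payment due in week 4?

Week 1: $220.89 +$2.43 interest = $223.32; pay $60.52 → $162.80
Week 2: $162.80 +$1.79 interest = $164.59; pay $59.88 → $104.71
Week 3: $104.71 +$1.15 interest = $105.86; pay $59.24 → $46.62
Week 4: $46.62 +$0.51 interest = $47.13; pay $47.13 → $0.00

$47.13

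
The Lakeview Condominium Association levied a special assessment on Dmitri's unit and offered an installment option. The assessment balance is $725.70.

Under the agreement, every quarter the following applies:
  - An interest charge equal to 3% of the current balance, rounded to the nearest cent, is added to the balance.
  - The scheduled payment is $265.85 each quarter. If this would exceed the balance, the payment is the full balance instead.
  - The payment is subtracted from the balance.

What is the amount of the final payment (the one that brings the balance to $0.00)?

$237.13

Quarter 1: opening $725.70; interest $21.77 → $747.47; payment $265.85; balance $481.62
Quarter 2: opening $481.62; interest $14.45 → $496.07; payment $265.85; balance $230.22
Quarter 3: opening $230.22; interest $6.91 → $237.13; payment $237.13; balance $0.00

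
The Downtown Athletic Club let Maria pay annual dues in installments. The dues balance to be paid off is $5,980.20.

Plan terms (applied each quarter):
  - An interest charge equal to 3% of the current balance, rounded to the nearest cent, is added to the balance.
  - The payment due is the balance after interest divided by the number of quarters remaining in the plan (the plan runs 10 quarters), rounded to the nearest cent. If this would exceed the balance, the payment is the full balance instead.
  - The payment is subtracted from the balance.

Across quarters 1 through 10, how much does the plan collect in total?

Quarter 1: opening $5,980.20; interest $179.41 → $6,159.61; payment $615.96; balance $5,543.65
Quarter 2: opening $5,543.65; interest $166.31 → $5,709.96; payment $634.44; balance $5,075.52
Quarter 3: opening $5,075.52; interest $152.27 → $5,227.79; payment $653.47; balance $4,574.32
Quarter 4: opening $4,574.32; interest $137.23 → $4,711.55; payment $673.08; balance $4,038.47
Quarter 5: opening $4,038.47; interest $121.15 → $4,159.62; payment $693.27; balance $3,466.35
Quarter 6: opening $3,466.35; interest $103.99 → $3,570.34; payment $714.07; balance $2,856.27
Quarter 7: opening $2,856.27; interest $85.69 → $2,941.96; payment $735.49; balance $2,206.47
Quarter 8: opening $2,206.47; interest $66.19 → $2,272.66; payment $757.55; balance $1,515.11
Quarter 9: opening $1,515.11; interest $45.45 → $1,560.56; payment $780.28; balance $780.28
Quarter 10: opening $780.28; interest $23.41 → $803.69; payment $803.69; balance $0.00
Total paid: $7,061.30

$7,061.30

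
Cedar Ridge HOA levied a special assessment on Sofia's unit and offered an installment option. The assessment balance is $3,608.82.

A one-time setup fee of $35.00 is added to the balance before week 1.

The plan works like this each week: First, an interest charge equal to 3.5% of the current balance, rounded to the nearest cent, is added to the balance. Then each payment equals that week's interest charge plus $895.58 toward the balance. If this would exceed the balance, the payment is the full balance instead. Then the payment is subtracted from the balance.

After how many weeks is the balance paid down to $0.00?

5

Week 1: opening $3,643.82; interest $127.53 → $3,771.35; payment $1,023.11; balance $2,748.24
Week 2: opening $2,748.24; interest $96.19 → $2,844.43; payment $991.77; balance $1,852.66
Week 3: opening $1,852.66; interest $64.84 → $1,917.50; payment $960.42; balance $957.08
Week 4: opening $957.08; interest $33.50 → $990.58; payment $929.08; balance $61.50
Week 5: opening $61.50; interest $2.15 → $63.65; payment $63.65; balance $0.00
Balance reaches $0.00 in week 5.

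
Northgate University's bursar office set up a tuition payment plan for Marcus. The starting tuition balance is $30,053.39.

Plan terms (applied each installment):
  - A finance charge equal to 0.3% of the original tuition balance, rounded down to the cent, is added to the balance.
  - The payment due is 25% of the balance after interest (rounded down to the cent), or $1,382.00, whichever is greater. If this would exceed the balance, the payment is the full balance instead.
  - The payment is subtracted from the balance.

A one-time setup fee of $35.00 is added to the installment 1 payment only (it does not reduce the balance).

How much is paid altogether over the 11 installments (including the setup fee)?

$31,080.15

# | Opening | Interest | Payment | Fee | End bal
1 | $30,053.39 | $90.16 | $7,535.88 | $35.00 | $22,607.67
2 | $22,607.67 | $90.16 | $5,674.45 | — | $17,023.38
3 | $17,023.38 | $90.16 | $4,278.38 | — | $12,835.16
4 | $12,835.16 | $90.16 | $3,231.33 | — | $9,693.99
5 | $9,693.99 | $90.16 | $2,446.03 | — | $7,338.12
6 | $7,338.12 | $90.16 | $1,857.07 | — | $5,571.21
7 | $5,571.21 | $90.16 | $1,415.34 | — | $4,246.03
8 | $4,246.03 | $90.16 | $1,382.00 | — | $2,954.19
9 | $2,954.19 | $90.16 | $1,382.00 | — | $1,662.35
10 | $1,662.35 | $90.16 | $1,382.00 | — | $370.51
11 | $370.51 | $90.16 | $460.67 | — | $0.00
Total paid: $31,080.15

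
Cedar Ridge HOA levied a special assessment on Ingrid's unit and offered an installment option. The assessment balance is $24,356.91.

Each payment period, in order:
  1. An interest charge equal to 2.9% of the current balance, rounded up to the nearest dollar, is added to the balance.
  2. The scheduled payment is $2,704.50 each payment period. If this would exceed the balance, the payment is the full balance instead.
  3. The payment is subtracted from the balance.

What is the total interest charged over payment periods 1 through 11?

$4,296.00

Payment period 1: $24,356.91 +$707.00 interest = $25,063.91; pay $2,704.50 → $22,359.41
Payment period 2: $22,359.41 +$649.00 interest = $23,008.41; pay $2,704.50 → $20,303.91
Payment period 3: $20,303.91 +$589.00 interest = $20,892.91; pay $2,704.50 → $18,188.41
Payment period 4: $18,188.41 +$528.00 interest = $18,716.41; pay $2,704.50 → $16,011.91
Payment period 5: $16,011.91 +$465.00 interest = $16,476.91; pay $2,704.50 → $13,772.41
Payment period 6: $13,772.41 +$400.00 interest = $14,172.41; pay $2,704.50 → $11,467.91
Payment period 7: $11,467.91 +$333.00 interest = $11,800.91; pay $2,704.50 → $9,096.41
Payment period 8: $9,096.41 +$264.00 interest = $9,360.41; pay $2,704.50 → $6,655.91
Payment period 9: $6,655.91 +$194.00 interest = $6,849.91; pay $2,704.50 → $4,145.41
Payment period 10: $4,145.41 +$121.00 interest = $4,266.41; pay $2,704.50 → $1,561.91
Payment period 11: $1,561.91 +$46.00 interest = $1,607.91; pay $1,607.91 → $0.00
Total interest: $707.00 + $649.00 + $589.00 + $528.00 + $465.00 + $400.00 + $333.00 + $264.00 + $194.00 + $121.00 + $46.00 = $4,296.00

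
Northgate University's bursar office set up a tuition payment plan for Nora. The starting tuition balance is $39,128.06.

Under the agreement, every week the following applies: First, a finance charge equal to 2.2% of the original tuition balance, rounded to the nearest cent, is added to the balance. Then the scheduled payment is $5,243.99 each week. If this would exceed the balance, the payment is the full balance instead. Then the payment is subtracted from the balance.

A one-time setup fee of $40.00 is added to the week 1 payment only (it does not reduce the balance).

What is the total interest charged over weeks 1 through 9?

Week 1: opening $39,128.06; interest $860.82 → $39,988.88; payment $5,243.99 (+ $40.00 fee); balance $34,744.89
Week 2: opening $34,744.89; interest $860.82 → $35,605.71; payment $5,243.99; balance $30,361.72
Week 3: opening $30,361.72; interest $860.82 → $31,222.54; payment $5,243.99; balance $25,978.55
Week 4: opening $25,978.55; interest $860.82 → $26,839.37; payment $5,243.99; balance $21,595.38
Week 5: opening $21,595.38; interest $860.82 → $22,456.20; payment $5,243.99; balance $17,212.21
Week 6: opening $17,212.21; interest $860.82 → $18,073.03; payment $5,243.99; balance $12,829.04
Week 7: opening $12,829.04; interest $860.82 → $13,689.86; payment $5,243.99; balance $8,445.87
Week 8: opening $8,445.87; interest $860.82 → $9,306.69; payment $5,243.99; balance $4,062.70
Week 9: opening $4,062.70; interest $860.82 → $4,923.52; payment $4,923.52; balance $0.00
Total interest: $860.82 + $860.82 + $860.82 + $860.82 + $860.82 + $860.82 + $860.82 + $860.82 + $860.82 = $7,747.38

$7,747.38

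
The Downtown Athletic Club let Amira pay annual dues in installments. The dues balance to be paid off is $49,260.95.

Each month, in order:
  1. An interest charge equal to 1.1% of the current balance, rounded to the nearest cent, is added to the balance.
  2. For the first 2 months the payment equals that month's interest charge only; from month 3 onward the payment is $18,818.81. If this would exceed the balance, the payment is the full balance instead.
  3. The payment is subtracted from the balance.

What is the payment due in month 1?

Month 1: $49,260.95 +$541.87 interest = $49,802.82; pay $541.87 → $49,260.95

$541.87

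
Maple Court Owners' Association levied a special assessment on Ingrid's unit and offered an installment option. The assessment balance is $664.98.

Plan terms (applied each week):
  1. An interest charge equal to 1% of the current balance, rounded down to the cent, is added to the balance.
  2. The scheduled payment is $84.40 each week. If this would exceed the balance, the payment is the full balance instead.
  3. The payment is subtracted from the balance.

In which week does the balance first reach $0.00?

9

Week 1: opening $664.98; interest $6.64 → $671.62; payment $84.40; balance $587.22
Week 2: opening $587.22; interest $5.87 → $593.09; payment $84.40; balance $508.69
Week 3: opening $508.69; interest $5.08 → $513.77; payment $84.40; balance $429.37
Week 4: opening $429.37; interest $4.29 → $433.66; payment $84.40; balance $349.26
Week 5: opening $349.26; interest $3.49 → $352.75; payment $84.40; balance $268.35
Week 6: opening $268.35; interest $2.68 → $271.03; payment $84.40; balance $186.63
Week 7: opening $186.63; interest $1.86 → $188.49; payment $84.40; balance $104.09
Week 8: opening $104.09; interest $1.04 → $105.13; payment $84.40; balance $20.73
Week 9: opening $20.73; interest $0.20 → $20.93; payment $20.93; balance $0.00
Balance reaches $0.00 in week 9.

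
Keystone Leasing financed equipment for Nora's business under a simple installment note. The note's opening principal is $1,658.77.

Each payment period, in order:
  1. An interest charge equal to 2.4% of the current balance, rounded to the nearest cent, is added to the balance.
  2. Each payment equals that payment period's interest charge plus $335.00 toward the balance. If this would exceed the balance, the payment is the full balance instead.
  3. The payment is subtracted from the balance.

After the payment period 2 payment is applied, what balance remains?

Payment period 1: $1,658.77 +$39.81 interest = $1,698.58; pay $374.81 → $1,323.77
Payment period 2: $1,323.77 +$31.77 interest = $1,355.54; pay $366.77 → $988.77

$988.77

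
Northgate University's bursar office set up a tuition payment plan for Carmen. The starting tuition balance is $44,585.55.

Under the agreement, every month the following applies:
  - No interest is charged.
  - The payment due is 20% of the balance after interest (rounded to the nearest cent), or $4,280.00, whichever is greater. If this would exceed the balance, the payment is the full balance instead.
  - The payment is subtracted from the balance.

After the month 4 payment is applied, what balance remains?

$18,262.24

Month 1: opening $44,585.55; payment $8,917.11; balance $35,668.44
Month 2: opening $35,668.44; payment $7,133.69; balance $28,534.75
Month 3: opening $28,534.75; payment $5,706.95; balance $22,827.80
Month 4: opening $22,827.80; payment $4,565.56; balance $18,262.24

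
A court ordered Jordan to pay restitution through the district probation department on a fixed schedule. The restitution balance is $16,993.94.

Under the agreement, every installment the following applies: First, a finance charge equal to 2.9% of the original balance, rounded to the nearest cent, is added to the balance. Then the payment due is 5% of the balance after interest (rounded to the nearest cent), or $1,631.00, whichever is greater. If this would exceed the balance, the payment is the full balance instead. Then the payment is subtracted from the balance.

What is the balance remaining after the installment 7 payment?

$9,026.68

Installment 1: opening $16,993.94; interest $492.82 → $17,486.76; payment $1,631.00; balance $15,855.76
Installment 2: opening $15,855.76; interest $492.82 → $16,348.58; payment $1,631.00; balance $14,717.58
Installment 3: opening $14,717.58; interest $492.82 → $15,210.40; payment $1,631.00; balance $13,579.40
Installment 4: opening $13,579.40; interest $492.82 → $14,072.22; payment $1,631.00; balance $12,441.22
Installment 5: opening $12,441.22; interest $492.82 → $12,934.04; payment $1,631.00; balance $11,303.04
Installment 6: opening $11,303.04; interest $492.82 → $11,795.86; payment $1,631.00; balance $10,164.86
Installment 7: opening $10,164.86; interest $492.82 → $10,657.68; payment $1,631.00; balance $9,026.68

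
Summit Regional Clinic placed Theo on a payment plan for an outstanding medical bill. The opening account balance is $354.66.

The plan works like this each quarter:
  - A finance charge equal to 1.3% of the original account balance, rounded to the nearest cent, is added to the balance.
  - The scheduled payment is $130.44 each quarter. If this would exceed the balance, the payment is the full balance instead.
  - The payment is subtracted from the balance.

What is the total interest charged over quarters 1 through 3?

$13.83

Quarter 1: $354.66 +$4.61 interest = $359.27; pay $130.44 → $228.83
Quarter 2: $228.83 +$4.61 interest = $233.44; pay $130.44 → $103.00
Quarter 3: $103.00 +$4.61 interest = $107.61; pay $107.61 → $0.00
Total interest: $4.61 + $4.61 + $4.61 = $13.83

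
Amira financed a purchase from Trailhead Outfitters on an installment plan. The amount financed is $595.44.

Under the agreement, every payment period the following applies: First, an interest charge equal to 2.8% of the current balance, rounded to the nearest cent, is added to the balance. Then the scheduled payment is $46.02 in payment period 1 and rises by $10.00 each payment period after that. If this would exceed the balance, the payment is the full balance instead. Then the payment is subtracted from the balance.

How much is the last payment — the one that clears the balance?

$41.19

Payment period 1: $595.44 +$16.67 interest = $612.11; pay $46.02 → $566.09
Payment period 2: $566.09 +$15.85 interest = $581.94; pay $56.02 → $525.92
Payment period 3: $525.92 +$14.73 interest = $540.65; pay $66.02 → $474.63
Payment period 4: $474.63 +$13.29 interest = $487.92; pay $76.02 → $411.90
Payment period 5: $411.90 +$11.53 interest = $423.43; pay $86.02 → $337.41
Payment period 6: $337.41 +$9.45 interest = $346.86; pay $96.02 → $250.84
Payment period 7: $250.84 +$7.02 interest = $257.86; pay $106.02 → $151.84
Payment period 8: $151.84 +$4.25 interest = $156.09; pay $116.02 → $40.07
Payment period 9: $40.07 +$1.12 interest = $41.19; pay $41.19 → $0.00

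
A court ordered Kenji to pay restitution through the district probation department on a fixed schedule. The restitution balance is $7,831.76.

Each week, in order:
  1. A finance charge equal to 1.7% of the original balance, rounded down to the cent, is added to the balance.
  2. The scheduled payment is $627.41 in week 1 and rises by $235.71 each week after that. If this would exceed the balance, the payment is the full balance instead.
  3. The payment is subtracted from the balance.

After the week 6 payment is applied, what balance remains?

$1,330.43

Week 1: opening $7,831.76; interest $133.13 → $7,964.89; payment $627.41; balance $7,337.48
Week 2: opening $7,337.48; interest $133.13 → $7,470.61; payment $863.12; balance $6,607.49
Week 3: opening $6,607.49; interest $133.13 → $6,740.62; payment $1,098.83; balance $5,641.79
Week 4: opening $5,641.79; interest $133.13 → $5,774.92; payment $1,334.54; balance $4,440.38
Week 5: opening $4,440.38; interest $133.13 → $4,573.51; payment $1,570.25; balance $3,003.26
Week 6: opening $3,003.26; interest $133.13 → $3,136.39; payment $1,805.96; balance $1,330.43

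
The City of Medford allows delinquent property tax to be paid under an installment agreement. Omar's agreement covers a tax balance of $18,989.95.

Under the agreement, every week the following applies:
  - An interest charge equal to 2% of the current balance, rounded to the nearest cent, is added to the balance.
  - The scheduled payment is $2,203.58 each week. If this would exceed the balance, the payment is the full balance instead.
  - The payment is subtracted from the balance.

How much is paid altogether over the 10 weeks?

Week 1: $18,989.95 +$379.80 interest = $19,369.75; pay $2,203.58 → $17,166.17
Week 2: $17,166.17 +$343.32 interest = $17,509.49; pay $2,203.58 → $15,305.91
Week 3: $15,305.91 +$306.12 interest = $15,612.03; pay $2,203.58 → $13,408.45
Week 4: $13,408.45 +$268.17 interest = $13,676.62; pay $2,203.58 → $11,473.04
Week 5: $11,473.04 +$229.46 interest = $11,702.50; pay $2,203.58 → $9,498.92
Week 6: $9,498.92 +$189.98 interest = $9,688.90; pay $2,203.58 → $7,485.32
Week 7: $7,485.32 +$149.71 interest = $7,635.03; pay $2,203.58 → $5,431.45
Week 8: $5,431.45 +$108.63 interest = $5,540.08; pay $2,203.58 → $3,336.50
Week 9: $3,336.50 +$66.73 interest = $3,403.23; pay $2,203.58 → $1,199.65
Week 10: $1,199.65 +$23.99 interest = $1,223.64; pay $1,223.64 → $0.00
Total paid: $21,055.86

$21,055.86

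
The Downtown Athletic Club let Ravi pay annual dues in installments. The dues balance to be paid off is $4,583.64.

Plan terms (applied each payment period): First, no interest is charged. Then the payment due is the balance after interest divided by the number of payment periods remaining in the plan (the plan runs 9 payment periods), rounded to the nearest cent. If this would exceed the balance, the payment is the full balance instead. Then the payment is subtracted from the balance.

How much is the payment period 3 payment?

# | Opening | Payment | End bal
1 | $4,583.64 | $509.29 | $4,074.35
2 | $4,074.35 | $509.29 | $3,565.06
3 | $3,565.06 | $509.29 | $3,055.77

$509.29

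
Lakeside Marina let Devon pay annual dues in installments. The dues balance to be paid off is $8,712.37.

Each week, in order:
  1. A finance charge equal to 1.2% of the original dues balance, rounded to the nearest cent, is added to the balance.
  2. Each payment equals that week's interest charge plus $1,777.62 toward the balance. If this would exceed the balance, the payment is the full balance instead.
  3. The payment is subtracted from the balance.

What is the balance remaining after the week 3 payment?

$3,379.51

Week 1: opening $8,712.37; interest $104.55 → $8,816.92; payment $1,882.17; balance $6,934.75
Week 2: opening $6,934.75; interest $104.55 → $7,039.30; payment $1,882.17; balance $5,157.13
Week 3: opening $5,157.13; interest $104.55 → $5,261.68; payment $1,882.17; balance $3,379.51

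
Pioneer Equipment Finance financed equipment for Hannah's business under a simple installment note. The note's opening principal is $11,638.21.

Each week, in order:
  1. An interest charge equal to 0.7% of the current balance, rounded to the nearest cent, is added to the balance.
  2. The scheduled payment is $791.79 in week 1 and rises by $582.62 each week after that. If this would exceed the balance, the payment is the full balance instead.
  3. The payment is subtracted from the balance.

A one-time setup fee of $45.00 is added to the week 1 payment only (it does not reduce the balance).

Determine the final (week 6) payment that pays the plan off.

$2,184.59

# | Opening | Interest | Payment | Fee | End bal
1 | $11,638.21 | $81.47 | $791.79 | $45.00 | $10,927.89
2 | $10,927.89 | $76.50 | $1,374.41 | — | $9,629.98
3 | $9,629.98 | $67.41 | $1,957.03 | — | $7,740.36
4 | $7,740.36 | $54.18 | $2,539.65 | — | $5,254.89
5 | $5,254.89 | $36.78 | $3,122.27 | — | $2,169.40
6 | $2,169.40 | $15.19 | $2,184.59 | — | $0.00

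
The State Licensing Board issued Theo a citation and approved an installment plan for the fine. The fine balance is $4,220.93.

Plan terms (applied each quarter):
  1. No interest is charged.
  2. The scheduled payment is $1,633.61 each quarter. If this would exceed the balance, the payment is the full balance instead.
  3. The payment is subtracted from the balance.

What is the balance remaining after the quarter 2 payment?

$953.71

Quarter 1: $4,220.93 − $1,633.61 → $2,587.32
Quarter 2: $2,587.32 − $1,633.61 → $953.71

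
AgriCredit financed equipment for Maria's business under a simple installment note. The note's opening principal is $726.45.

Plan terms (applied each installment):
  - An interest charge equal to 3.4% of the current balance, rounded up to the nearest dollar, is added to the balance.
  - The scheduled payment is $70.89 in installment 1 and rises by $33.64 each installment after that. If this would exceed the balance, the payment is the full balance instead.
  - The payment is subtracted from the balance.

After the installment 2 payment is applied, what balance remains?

Installment 1: opening $726.45; interest $25.00 → $751.45; payment $70.89; balance $680.56
Installment 2: opening $680.56; interest $24.00 → $704.56; payment $104.53; balance $600.03

$600.03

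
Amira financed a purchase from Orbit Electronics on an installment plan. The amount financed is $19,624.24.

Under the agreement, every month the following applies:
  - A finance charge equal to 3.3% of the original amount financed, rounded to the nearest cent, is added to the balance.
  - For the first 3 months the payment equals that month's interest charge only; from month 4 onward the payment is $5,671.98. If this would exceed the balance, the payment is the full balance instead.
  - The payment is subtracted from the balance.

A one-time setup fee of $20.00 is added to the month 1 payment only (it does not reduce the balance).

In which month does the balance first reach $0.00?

# | Opening | Interest | Payment | Fee | End bal
1 | $19,624.24 | $647.60 | $647.60 | $20.00 | $19,624.24
2 | $19,624.24 | $647.60 | $647.60 | — | $19,624.24
3 | $19,624.24 | $647.60 | $647.60 | — | $19,624.24
4 | $19,624.24 | $647.60 | $5,671.98 | — | $14,599.86
5 | $14,599.86 | $647.60 | $5,671.98 | — | $9,575.48
6 | $9,575.48 | $647.60 | $5,671.98 | — | $4,551.10
7 | $4,551.10 | $647.60 | $5,198.70 | — | $0.00
Balance reaches $0.00 in month 7.

7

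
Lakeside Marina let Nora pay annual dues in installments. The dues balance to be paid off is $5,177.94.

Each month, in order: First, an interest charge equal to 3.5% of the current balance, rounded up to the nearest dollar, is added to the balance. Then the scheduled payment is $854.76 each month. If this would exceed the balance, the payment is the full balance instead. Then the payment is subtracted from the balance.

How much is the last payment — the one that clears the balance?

$796.38

Month 1: opening $5,177.94; interest $182.00 → $5,359.94; payment $854.76; balance $4,505.18
Month 2: opening $4,505.18; interest $158.00 → $4,663.18; payment $854.76; balance $3,808.42
Month 3: opening $3,808.42; interest $134.00 → $3,942.42; payment $854.76; balance $3,087.66
Month 4: opening $3,087.66; interest $109.00 → $3,196.66; payment $854.76; balance $2,341.90
Month 5: opening $2,341.90; interest $82.00 → $2,423.90; payment $854.76; balance $1,569.14
Month 6: opening $1,569.14; interest $55.00 → $1,624.14; payment $854.76; balance $769.38
Month 7: opening $769.38; interest $27.00 → $796.38; payment $796.38; balance $0.00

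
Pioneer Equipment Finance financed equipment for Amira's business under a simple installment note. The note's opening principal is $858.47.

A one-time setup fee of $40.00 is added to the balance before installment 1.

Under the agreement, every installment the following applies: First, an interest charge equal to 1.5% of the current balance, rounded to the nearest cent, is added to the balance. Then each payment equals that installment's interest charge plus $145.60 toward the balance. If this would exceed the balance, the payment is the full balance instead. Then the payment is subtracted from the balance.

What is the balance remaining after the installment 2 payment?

$607.27

Installment 1: $898.47 +$13.48 interest = $911.95; pay $159.08 → $752.87
Installment 2: $752.87 +$11.29 interest = $764.16; pay $156.89 → $607.27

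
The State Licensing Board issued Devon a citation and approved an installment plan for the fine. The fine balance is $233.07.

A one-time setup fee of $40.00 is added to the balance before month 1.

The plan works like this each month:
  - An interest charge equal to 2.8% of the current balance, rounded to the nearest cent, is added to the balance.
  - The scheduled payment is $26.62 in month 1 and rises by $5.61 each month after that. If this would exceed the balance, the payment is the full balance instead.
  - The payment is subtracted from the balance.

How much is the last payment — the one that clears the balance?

Month 1: $273.07 +$7.65 interest = $280.72; pay $26.62 → $254.10
Month 2: $254.10 +$7.11 interest = $261.21; pay $32.23 → $228.98
Month 3: $228.98 +$6.41 interest = $235.39; pay $37.84 → $197.55
Month 4: $197.55 +$5.53 interest = $203.08; pay $43.45 → $159.63
Month 5: $159.63 +$4.47 interest = $164.10; pay $49.06 → $115.04
Month 6: $115.04 +$3.22 interest = $118.26; pay $54.67 → $63.59
Month 7: $63.59 +$1.78 interest = $65.37; pay $60.28 → $5.09
Month 8: $5.09 +$0.14 interest = $5.23; pay $5.23 → $0.00

$5.23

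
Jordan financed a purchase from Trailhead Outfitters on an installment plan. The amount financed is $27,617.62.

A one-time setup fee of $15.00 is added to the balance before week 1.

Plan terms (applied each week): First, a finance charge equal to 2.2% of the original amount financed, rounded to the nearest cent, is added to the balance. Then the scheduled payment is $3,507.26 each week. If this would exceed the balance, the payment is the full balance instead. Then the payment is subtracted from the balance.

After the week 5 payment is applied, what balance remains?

Week 1: opening $27,632.62; interest $607.59 → $28,240.21; payment $3,507.26; balance $24,732.95
Week 2: opening $24,732.95; interest $607.59 → $25,340.54; payment $3,507.26; balance $21,833.28
Week 3: opening $21,833.28; interest $607.59 → $22,440.87; payment $3,507.26; balance $18,933.61
Week 4: opening $18,933.61; interest $607.59 → $19,541.20; payment $3,507.26; balance $16,033.94
Week 5: opening $16,033.94; interest $607.59 → $16,641.53; payment $3,507.26; balance $13,134.27

$13,134.27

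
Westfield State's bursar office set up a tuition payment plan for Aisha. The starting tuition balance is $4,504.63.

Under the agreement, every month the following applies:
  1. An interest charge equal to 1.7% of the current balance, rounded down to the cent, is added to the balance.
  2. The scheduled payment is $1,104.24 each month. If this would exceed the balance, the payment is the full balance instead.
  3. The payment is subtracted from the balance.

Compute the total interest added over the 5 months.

$205.17

# | Opening | Interest | Payment | End bal
1 | $4,504.63 | $76.57 | $1,104.24 | $3,476.96
2 | $3,476.96 | $59.10 | $1,104.24 | $2,431.82
3 | $2,431.82 | $41.34 | $1,104.24 | $1,368.92
4 | $1,368.92 | $23.27 | $1,104.24 | $287.95
5 | $287.95 | $4.89 | $292.84 | $0.00
Total interest: $76.57 + $59.10 + $41.34 + $23.27 + $4.89 = $205.17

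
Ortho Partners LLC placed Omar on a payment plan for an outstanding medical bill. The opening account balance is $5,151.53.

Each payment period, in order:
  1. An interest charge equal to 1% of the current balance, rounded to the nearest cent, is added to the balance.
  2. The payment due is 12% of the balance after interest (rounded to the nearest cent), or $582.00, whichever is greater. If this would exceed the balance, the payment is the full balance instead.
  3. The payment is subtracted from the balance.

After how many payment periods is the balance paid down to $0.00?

10

# | Opening | Interest | Payment | End bal
1 | $5,151.53 | $51.52 | $624.37 | $4,578.68
2 | $4,578.68 | $45.79 | $582.00 | $4,042.47
3 | $4,042.47 | $40.42 | $582.00 | $3,500.89
4 | $3,500.89 | $35.01 | $582.00 | $2,953.90
5 | $2,953.90 | $29.54 | $582.00 | $2,401.44
6 | $2,401.44 | $24.01 | $582.00 | $1,843.45
7 | $1,843.45 | $18.43 | $582.00 | $1,279.88
8 | $1,279.88 | $12.80 | $582.00 | $710.68
9 | $710.68 | $7.11 | $582.00 | $135.79
10 | $135.79 | $1.36 | $137.15 | $0.00
Balance reaches $0.00 in payment period 10.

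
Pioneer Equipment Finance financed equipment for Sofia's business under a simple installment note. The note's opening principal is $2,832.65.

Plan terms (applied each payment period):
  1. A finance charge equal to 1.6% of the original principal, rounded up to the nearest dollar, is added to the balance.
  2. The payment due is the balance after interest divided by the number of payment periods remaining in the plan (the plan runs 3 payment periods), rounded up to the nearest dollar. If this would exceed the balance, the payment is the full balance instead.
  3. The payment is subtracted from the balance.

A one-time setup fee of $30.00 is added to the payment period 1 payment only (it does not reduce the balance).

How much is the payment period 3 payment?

Payment period 1: opening $2,832.65; interest $46.00 → $2,878.65; payment $960.00 (+ $30.00 fee); balance $1,918.65
Payment period 2: opening $1,918.65; interest $46.00 → $1,964.65; payment $983.00; balance $981.65
Payment period 3: opening $981.65; interest $46.00 → $1,027.65; payment $1,027.65; balance $0.00

$1,027.65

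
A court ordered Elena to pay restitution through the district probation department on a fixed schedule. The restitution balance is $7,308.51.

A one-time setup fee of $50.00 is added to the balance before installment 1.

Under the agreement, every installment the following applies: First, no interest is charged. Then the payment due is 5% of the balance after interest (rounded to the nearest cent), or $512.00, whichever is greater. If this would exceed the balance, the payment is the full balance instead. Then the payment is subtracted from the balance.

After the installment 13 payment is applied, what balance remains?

$702.51

# | Opening | Payment | End bal
1 | $7,358.51 | $512.00 | $6,846.51
2 | $6,846.51 | $512.00 | $6,334.51
3 | $6,334.51 | $512.00 | $5,822.51
4 | $5,822.51 | $512.00 | $5,310.51
5 | $5,310.51 | $512.00 | $4,798.51
6 | $4,798.51 | $512.00 | $4,286.51
7 | $4,286.51 | $512.00 | $3,774.51
8 | $3,774.51 | $512.00 | $3,262.51
9 | $3,262.51 | $512.00 | $2,750.51
10 | $2,750.51 | $512.00 | $2,238.51
11 | $2,238.51 | $512.00 | $1,726.51
12 | $1,726.51 | $512.00 | $1,214.51
13 | $1,214.51 | $512.00 | $702.51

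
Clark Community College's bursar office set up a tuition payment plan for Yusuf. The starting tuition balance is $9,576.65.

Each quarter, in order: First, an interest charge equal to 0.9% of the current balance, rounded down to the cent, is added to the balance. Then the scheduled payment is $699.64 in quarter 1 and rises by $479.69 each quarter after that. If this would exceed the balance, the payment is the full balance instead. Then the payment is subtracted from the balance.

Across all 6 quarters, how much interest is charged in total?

Quarter 1: opening $9,576.65; interest $86.18 → $9,662.83; payment $699.64; balance $8,963.19
Quarter 2: opening $8,963.19; interest $80.66 → $9,043.85; payment $1,179.33; balance $7,864.52
Quarter 3: opening $7,864.52; interest $70.78 → $7,935.30; payment $1,659.02; balance $6,276.28
Quarter 4: opening $6,276.28; interest $56.48 → $6,332.76; payment $2,138.71; balance $4,194.05
Quarter 5: opening $4,194.05; interest $37.74 → $4,231.79; payment $2,618.40; balance $1,613.39
Quarter 6: opening $1,613.39; interest $14.52 → $1,627.91; payment $1,627.91; balance $0.00
Total interest: $86.18 + $80.66 + $70.78 + $56.48 + $37.74 + $14.52 = $346.36

$346.36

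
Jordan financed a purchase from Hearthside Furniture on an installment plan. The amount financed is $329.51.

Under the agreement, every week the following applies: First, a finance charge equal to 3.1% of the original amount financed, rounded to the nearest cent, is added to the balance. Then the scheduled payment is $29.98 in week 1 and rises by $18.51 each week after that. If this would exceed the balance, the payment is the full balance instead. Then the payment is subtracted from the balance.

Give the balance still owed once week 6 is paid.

Week 1: opening $329.51; interest $10.21 → $339.72; payment $29.98; balance $309.74
Week 2: opening $309.74; interest $10.21 → $319.95; payment $48.49; balance $271.46
Week 3: opening $271.46; interest $10.21 → $281.67; payment $67.00; balance $214.67
Week 4: opening $214.67; interest $10.21 → $224.88; payment $85.51; balance $139.37
Week 5: opening $139.37; interest $10.21 → $149.58; payment $104.02; balance $45.56
Week 6: opening $45.56; interest $10.21 → $55.77; payment $55.77; balance $0.00

$0.00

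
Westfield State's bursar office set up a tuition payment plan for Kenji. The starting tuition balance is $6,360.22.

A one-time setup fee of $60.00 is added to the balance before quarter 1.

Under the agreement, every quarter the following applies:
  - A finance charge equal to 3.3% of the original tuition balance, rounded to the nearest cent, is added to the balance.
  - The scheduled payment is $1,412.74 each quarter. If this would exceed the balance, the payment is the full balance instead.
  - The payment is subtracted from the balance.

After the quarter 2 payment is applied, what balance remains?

$4,014.52

Quarter 1: $6,420.22 +$209.89 interest = $6,630.11; pay $1,412.74 → $5,217.37
Quarter 2: $5,217.37 +$209.89 interest = $5,427.26; pay $1,412.74 → $4,014.52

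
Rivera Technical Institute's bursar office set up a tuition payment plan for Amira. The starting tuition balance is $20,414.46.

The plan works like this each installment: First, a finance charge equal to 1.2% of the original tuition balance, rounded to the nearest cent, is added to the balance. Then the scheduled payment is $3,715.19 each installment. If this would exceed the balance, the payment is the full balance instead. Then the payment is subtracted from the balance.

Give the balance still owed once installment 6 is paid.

Installment 1: $20,414.46 +$244.97 interest = $20,659.43; pay $3,715.19 → $16,944.24
Installment 2: $16,944.24 +$244.97 interest = $17,189.21; pay $3,715.19 → $13,474.02
Installment 3: $13,474.02 +$244.97 interest = $13,718.99; pay $3,715.19 → $10,003.80
Installment 4: $10,003.80 +$244.97 interest = $10,248.77; pay $3,715.19 → $6,533.58
Installment 5: $6,533.58 +$244.97 interest = $6,778.55; pay $3,715.19 → $3,063.36
Installment 6: $3,063.36 +$244.97 interest = $3,308.33; pay $3,308.33 → $0.00

$0.00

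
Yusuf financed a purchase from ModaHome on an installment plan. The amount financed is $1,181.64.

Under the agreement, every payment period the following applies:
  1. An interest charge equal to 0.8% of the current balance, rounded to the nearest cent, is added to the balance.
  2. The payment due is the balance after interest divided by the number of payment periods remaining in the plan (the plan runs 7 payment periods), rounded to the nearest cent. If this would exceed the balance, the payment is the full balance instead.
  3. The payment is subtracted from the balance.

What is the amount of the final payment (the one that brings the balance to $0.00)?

Payment period 1: opening $1,181.64; interest $9.45 → $1,191.09; payment $170.16; balance $1,020.93
Payment period 2: opening $1,020.93; interest $8.17 → $1,029.10; payment $171.52; balance $857.58
Payment period 3: opening $857.58; interest $6.86 → $864.44; payment $172.89; balance $691.55
Payment period 4: opening $691.55; interest $5.53 → $697.08; payment $174.27; balance $522.81
Payment period 5: opening $522.81; interest $4.18 → $526.99; payment $175.66; balance $351.33
Payment period 6: opening $351.33; interest $2.81 → $354.14; payment $177.07; balance $177.07
Payment period 7: opening $177.07; interest $1.42 → $178.49; payment $178.49; balance $0.00

$178.49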